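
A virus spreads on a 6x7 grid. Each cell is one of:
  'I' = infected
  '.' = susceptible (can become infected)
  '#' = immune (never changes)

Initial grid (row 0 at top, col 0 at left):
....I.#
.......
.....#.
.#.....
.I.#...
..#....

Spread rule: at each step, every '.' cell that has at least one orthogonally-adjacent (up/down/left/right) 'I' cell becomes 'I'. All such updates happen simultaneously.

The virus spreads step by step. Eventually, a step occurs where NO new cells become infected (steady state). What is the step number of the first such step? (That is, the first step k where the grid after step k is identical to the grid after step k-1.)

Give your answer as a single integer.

Step 0 (initial): 2 infected
Step 1: +6 new -> 8 infected
Step 2: +7 new -> 15 infected
Step 3: +8 new -> 23 infected
Step 4: +7 new -> 30 infected
Step 5: +3 new -> 33 infected
Step 6: +3 new -> 36 infected
Step 7: +1 new -> 37 infected
Step 8: +0 new -> 37 infected

Answer: 8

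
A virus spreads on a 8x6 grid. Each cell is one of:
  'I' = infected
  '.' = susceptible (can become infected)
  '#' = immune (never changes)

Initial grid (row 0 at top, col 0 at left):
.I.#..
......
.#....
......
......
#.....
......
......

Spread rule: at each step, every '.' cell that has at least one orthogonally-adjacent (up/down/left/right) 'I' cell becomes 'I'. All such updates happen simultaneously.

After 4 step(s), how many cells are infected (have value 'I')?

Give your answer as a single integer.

Answer: 13

Derivation:
Step 0 (initial): 1 infected
Step 1: +3 new -> 4 infected
Step 2: +2 new -> 6 infected
Step 3: +3 new -> 9 infected
Step 4: +4 new -> 13 infected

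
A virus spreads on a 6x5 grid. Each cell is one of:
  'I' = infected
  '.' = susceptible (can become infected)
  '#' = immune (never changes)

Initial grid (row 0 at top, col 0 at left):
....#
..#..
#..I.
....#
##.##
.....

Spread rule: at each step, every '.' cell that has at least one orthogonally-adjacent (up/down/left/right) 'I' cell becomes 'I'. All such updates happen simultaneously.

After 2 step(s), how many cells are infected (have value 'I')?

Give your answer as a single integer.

Answer: 9

Derivation:
Step 0 (initial): 1 infected
Step 1: +4 new -> 5 infected
Step 2: +4 new -> 9 infected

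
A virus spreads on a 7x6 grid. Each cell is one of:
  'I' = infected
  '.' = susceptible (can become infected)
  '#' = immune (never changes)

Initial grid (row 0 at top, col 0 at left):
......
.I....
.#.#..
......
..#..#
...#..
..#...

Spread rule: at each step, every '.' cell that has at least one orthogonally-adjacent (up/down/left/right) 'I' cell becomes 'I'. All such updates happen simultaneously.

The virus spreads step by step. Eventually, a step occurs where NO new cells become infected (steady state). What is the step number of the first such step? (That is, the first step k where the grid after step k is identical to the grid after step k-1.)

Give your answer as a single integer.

Answer: 10

Derivation:
Step 0 (initial): 1 infected
Step 1: +3 new -> 4 infected
Step 2: +5 new -> 9 infected
Step 3: +4 new -> 13 infected
Step 4: +6 new -> 19 infected
Step 5: +6 new -> 25 infected
Step 6: +4 new -> 29 infected
Step 7: +3 new -> 32 infected
Step 8: +2 new -> 34 infected
Step 9: +2 new -> 36 infected
Step 10: +0 new -> 36 infected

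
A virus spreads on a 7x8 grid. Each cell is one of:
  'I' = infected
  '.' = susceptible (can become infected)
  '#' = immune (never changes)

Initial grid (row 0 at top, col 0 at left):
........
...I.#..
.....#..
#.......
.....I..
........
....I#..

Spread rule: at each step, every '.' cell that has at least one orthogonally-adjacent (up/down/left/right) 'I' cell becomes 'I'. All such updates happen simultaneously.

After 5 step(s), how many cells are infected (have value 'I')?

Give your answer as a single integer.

Answer: 52

Derivation:
Step 0 (initial): 3 infected
Step 1: +10 new -> 13 infected
Step 2: +13 new -> 26 infected
Step 3: +12 new -> 38 infected
Step 4: +10 new -> 48 infected
Step 5: +4 new -> 52 infected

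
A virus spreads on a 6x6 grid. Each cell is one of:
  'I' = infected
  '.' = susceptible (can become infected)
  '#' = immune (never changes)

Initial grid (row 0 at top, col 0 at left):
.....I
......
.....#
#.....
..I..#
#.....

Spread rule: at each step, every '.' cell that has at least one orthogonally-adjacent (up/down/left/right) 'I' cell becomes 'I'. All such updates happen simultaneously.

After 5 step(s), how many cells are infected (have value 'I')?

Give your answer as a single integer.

Answer: 32

Derivation:
Step 0 (initial): 2 infected
Step 1: +6 new -> 8 infected
Step 2: +9 new -> 17 infected
Step 3: +8 new -> 25 infected
Step 4: +5 new -> 30 infected
Step 5: +2 new -> 32 infected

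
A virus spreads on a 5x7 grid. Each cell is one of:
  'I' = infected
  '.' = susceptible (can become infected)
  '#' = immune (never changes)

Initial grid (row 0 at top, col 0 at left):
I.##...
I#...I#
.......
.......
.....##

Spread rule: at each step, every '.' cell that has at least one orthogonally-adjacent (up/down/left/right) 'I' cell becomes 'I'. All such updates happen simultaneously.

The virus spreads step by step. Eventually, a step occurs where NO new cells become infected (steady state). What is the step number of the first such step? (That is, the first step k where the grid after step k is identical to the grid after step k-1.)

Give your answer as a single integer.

Answer: 6

Derivation:
Step 0 (initial): 3 infected
Step 1: +5 new -> 8 infected
Step 2: +8 new -> 16 infected
Step 3: +7 new -> 23 infected
Step 4: +4 new -> 27 infected
Step 5: +2 new -> 29 infected
Step 6: +0 new -> 29 infected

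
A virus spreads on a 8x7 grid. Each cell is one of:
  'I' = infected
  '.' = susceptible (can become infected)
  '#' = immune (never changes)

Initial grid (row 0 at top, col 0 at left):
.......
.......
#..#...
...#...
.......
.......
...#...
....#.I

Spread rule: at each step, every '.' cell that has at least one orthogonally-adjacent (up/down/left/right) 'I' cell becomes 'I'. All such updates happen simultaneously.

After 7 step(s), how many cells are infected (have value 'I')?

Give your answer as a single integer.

Step 0 (initial): 1 infected
Step 1: +2 new -> 3 infected
Step 2: +2 new -> 5 infected
Step 3: +3 new -> 8 infected
Step 4: +3 new -> 11 infected
Step 5: +4 new -> 15 infected
Step 6: +5 new -> 20 infected
Step 7: +6 new -> 26 infected

Answer: 26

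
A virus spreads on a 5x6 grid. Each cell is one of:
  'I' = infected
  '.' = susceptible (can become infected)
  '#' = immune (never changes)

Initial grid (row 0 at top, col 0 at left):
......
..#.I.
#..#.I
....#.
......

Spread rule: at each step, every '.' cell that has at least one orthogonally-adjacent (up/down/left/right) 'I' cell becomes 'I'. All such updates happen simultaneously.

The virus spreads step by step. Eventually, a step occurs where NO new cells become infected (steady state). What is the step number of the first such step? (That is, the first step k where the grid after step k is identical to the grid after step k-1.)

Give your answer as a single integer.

Step 0 (initial): 2 infected
Step 1: +5 new -> 7 infected
Step 2: +3 new -> 10 infected
Step 3: +2 new -> 12 infected
Step 4: +2 new -> 14 infected
Step 5: +4 new -> 18 infected
Step 6: +4 new -> 22 infected
Step 7: +3 new -> 25 infected
Step 8: +1 new -> 26 infected
Step 9: +0 new -> 26 infected

Answer: 9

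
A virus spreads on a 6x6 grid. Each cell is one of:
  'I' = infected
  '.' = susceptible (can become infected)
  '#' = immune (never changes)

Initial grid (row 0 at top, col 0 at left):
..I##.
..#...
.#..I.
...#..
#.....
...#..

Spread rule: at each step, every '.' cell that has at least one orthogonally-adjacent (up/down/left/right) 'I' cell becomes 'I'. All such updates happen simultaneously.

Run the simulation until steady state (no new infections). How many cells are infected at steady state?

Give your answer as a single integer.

Answer: 29

Derivation:
Step 0 (initial): 2 infected
Step 1: +5 new -> 7 infected
Step 2: +7 new -> 14 infected
Step 3: +6 new -> 20 infected
Step 4: +4 new -> 24 infected
Step 5: +3 new -> 27 infected
Step 6: +1 new -> 28 infected
Step 7: +1 new -> 29 infected
Step 8: +0 new -> 29 infected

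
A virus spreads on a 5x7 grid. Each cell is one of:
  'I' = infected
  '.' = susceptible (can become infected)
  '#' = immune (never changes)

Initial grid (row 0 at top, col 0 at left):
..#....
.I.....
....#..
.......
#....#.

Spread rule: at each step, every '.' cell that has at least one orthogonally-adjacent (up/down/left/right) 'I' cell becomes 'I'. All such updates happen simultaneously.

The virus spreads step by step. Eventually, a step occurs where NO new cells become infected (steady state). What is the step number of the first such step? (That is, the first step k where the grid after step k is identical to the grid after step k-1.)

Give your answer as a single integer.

Answer: 9

Derivation:
Step 0 (initial): 1 infected
Step 1: +4 new -> 5 infected
Step 2: +5 new -> 10 infected
Step 3: +6 new -> 16 infected
Step 4: +4 new -> 20 infected
Step 5: +5 new -> 25 infected
Step 6: +4 new -> 29 infected
Step 7: +1 new -> 30 infected
Step 8: +1 new -> 31 infected
Step 9: +0 new -> 31 infected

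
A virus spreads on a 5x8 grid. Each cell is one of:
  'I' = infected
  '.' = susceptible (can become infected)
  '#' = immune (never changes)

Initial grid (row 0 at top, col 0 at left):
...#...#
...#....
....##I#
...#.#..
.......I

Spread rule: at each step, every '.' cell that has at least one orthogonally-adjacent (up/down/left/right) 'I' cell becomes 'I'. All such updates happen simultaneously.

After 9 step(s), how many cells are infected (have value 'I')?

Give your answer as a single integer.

Step 0 (initial): 2 infected
Step 1: +4 new -> 6 infected
Step 2: +4 new -> 10 infected
Step 3: +3 new -> 13 infected
Step 4: +3 new -> 16 infected
Step 5: +1 new -> 17 infected
Step 6: +2 new -> 19 infected
Step 7: +3 new -> 22 infected
Step 8: +4 new -> 26 infected
Step 9: +3 new -> 29 infected

Answer: 29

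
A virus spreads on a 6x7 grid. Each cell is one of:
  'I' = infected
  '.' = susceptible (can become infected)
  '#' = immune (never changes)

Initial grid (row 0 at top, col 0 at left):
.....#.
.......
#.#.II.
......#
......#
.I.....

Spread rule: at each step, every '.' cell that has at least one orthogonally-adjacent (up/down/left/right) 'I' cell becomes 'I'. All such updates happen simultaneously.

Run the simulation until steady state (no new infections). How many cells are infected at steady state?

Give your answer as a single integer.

Answer: 37

Derivation:
Step 0 (initial): 3 infected
Step 1: +9 new -> 12 infected
Step 2: +10 new -> 22 infected
Step 3: +9 new -> 31 infected
Step 4: +3 new -> 34 infected
Step 5: +2 new -> 36 infected
Step 6: +1 new -> 37 infected
Step 7: +0 new -> 37 infected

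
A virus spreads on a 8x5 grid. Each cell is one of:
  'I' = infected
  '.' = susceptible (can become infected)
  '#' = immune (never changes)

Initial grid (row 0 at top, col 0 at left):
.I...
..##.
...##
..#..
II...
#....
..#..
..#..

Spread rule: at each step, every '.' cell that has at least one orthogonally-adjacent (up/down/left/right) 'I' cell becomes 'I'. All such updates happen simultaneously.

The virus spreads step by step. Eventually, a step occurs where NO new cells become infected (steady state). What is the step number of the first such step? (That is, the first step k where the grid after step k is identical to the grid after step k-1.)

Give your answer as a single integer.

Answer: 7

Derivation:
Step 0 (initial): 3 infected
Step 1: +7 new -> 10 infected
Step 2: +7 new -> 17 infected
Step 3: +7 new -> 24 infected
Step 4: +5 new -> 29 infected
Step 5: +2 new -> 31 infected
Step 6: +1 new -> 32 infected
Step 7: +0 new -> 32 infected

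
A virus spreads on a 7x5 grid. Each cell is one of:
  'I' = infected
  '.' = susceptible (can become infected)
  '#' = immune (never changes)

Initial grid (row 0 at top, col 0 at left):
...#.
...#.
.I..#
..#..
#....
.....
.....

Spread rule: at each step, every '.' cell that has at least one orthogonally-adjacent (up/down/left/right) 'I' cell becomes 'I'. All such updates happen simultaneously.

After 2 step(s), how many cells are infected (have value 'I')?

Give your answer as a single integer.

Answer: 11

Derivation:
Step 0 (initial): 1 infected
Step 1: +4 new -> 5 infected
Step 2: +6 new -> 11 infected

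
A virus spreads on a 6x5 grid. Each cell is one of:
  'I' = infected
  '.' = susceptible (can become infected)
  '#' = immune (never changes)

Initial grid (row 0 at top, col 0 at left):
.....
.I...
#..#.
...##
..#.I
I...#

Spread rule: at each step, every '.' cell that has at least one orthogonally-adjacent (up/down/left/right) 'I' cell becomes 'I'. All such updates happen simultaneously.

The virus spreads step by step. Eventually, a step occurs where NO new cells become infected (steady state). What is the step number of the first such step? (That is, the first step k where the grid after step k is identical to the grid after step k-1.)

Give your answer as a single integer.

Answer: 5

Derivation:
Step 0 (initial): 3 infected
Step 1: +7 new -> 10 infected
Step 2: +9 new -> 19 infected
Step 3: +3 new -> 22 infected
Step 4: +2 new -> 24 infected
Step 5: +0 new -> 24 infected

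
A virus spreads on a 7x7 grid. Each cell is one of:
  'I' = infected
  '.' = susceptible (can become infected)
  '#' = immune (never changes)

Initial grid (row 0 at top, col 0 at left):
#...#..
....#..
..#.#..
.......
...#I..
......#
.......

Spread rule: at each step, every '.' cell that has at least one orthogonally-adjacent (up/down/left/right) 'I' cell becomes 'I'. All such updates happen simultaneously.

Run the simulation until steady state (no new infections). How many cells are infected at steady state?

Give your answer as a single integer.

Step 0 (initial): 1 infected
Step 1: +3 new -> 4 infected
Step 2: +6 new -> 10 infected
Step 3: +7 new -> 17 infected
Step 4: +8 new -> 25 infected
Step 5: +9 new -> 34 infected
Step 6: +6 new -> 40 infected
Step 7: +2 new -> 42 infected
Step 8: +0 new -> 42 infected

Answer: 42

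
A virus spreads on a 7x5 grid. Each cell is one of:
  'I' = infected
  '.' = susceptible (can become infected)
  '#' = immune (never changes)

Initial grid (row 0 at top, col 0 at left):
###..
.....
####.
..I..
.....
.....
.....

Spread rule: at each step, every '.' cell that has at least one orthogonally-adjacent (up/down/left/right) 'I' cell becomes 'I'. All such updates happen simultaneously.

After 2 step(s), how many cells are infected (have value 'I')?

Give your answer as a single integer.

Answer: 9

Derivation:
Step 0 (initial): 1 infected
Step 1: +3 new -> 4 infected
Step 2: +5 new -> 9 infected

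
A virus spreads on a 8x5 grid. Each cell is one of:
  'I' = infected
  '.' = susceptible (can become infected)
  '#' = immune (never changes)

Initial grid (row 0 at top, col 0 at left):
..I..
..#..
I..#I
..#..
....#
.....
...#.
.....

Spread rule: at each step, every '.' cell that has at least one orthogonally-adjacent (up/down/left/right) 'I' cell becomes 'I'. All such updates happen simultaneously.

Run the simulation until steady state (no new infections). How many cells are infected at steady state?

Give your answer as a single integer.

Answer: 35

Derivation:
Step 0 (initial): 3 infected
Step 1: +7 new -> 10 infected
Step 2: +8 new -> 18 infected
Step 3: +3 new -> 21 infected
Step 4: +4 new -> 25 infected
Step 5: +4 new -> 29 infected
Step 6: +3 new -> 32 infected
Step 7: +2 new -> 34 infected
Step 8: +1 new -> 35 infected
Step 9: +0 new -> 35 infected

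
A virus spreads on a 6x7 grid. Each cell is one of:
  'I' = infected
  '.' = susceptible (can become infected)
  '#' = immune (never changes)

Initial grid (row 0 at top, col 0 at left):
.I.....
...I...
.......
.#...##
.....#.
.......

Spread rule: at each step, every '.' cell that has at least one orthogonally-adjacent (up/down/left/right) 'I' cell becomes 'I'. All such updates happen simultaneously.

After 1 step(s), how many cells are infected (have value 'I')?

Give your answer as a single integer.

Step 0 (initial): 2 infected
Step 1: +7 new -> 9 infected

Answer: 9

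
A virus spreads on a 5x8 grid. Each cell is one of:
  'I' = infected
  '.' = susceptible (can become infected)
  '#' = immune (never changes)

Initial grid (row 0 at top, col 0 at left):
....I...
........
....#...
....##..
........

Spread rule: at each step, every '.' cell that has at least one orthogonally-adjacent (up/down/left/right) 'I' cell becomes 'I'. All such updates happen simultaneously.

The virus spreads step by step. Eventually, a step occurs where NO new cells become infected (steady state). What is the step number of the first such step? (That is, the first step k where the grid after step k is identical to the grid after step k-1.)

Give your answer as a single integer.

Step 0 (initial): 1 infected
Step 1: +3 new -> 4 infected
Step 2: +4 new -> 8 infected
Step 3: +6 new -> 14 infected
Step 4: +6 new -> 20 infected
Step 5: +6 new -> 26 infected
Step 6: +6 new -> 32 infected
Step 7: +4 new -> 36 infected
Step 8: +1 new -> 37 infected
Step 9: +0 new -> 37 infected

Answer: 9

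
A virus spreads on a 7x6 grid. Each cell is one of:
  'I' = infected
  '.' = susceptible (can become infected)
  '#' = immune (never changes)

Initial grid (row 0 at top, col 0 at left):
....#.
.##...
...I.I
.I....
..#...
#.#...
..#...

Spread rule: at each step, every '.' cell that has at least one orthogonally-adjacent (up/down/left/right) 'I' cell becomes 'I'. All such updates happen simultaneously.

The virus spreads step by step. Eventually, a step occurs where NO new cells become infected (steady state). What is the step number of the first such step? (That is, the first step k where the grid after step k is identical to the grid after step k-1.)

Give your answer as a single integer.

Step 0 (initial): 3 infected
Step 1: +10 new -> 13 infected
Step 2: +9 new -> 22 infected
Step 3: +6 new -> 28 infected
Step 4: +6 new -> 34 infected
Step 5: +1 new -> 35 infected
Step 6: +0 new -> 35 infected

Answer: 6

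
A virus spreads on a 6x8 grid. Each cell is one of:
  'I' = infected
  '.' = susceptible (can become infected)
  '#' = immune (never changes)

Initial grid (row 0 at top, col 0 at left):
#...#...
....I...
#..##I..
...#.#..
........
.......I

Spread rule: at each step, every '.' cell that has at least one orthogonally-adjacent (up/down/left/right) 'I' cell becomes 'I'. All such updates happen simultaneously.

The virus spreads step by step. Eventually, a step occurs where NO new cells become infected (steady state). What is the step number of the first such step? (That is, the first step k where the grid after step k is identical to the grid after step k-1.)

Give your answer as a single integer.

Answer: 8

Derivation:
Step 0 (initial): 3 infected
Step 1: +5 new -> 8 infected
Step 2: +9 new -> 17 infected
Step 3: +7 new -> 24 infected
Step 4: +7 new -> 31 infected
Step 5: +5 new -> 36 infected
Step 6: +3 new -> 39 infected
Step 7: +2 new -> 41 infected
Step 8: +0 new -> 41 infected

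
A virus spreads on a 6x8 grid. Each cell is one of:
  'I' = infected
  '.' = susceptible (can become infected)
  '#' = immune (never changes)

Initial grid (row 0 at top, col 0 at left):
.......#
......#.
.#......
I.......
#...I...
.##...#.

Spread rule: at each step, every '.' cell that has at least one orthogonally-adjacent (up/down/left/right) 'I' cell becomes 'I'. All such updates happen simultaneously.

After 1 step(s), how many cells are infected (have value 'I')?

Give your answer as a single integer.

Answer: 8

Derivation:
Step 0 (initial): 2 infected
Step 1: +6 new -> 8 infected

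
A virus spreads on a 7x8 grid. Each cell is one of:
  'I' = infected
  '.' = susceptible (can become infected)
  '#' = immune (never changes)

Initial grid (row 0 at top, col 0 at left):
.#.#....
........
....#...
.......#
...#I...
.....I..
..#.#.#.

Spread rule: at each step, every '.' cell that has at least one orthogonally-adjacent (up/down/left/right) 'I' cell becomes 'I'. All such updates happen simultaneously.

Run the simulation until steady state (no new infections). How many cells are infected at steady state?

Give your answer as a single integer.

Step 0 (initial): 2 infected
Step 1: +5 new -> 7 infected
Step 2: +5 new -> 12 infected
Step 3: +8 new -> 20 infected
Step 4: +7 new -> 27 infected
Step 5: +10 new -> 37 infected
Step 6: +8 new -> 45 infected
Step 7: +2 new -> 47 infected
Step 8: +1 new -> 48 infected
Step 9: +0 new -> 48 infected

Answer: 48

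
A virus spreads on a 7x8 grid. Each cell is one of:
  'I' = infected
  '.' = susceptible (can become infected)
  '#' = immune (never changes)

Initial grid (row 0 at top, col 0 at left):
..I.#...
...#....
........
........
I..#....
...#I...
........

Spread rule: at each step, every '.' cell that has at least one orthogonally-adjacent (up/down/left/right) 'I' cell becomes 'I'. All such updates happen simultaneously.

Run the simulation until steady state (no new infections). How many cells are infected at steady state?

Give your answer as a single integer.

Step 0 (initial): 3 infected
Step 1: +9 new -> 12 infected
Step 2: +13 new -> 25 infected
Step 3: +13 new -> 38 infected
Step 4: +5 new -> 43 infected
Step 5: +3 new -> 46 infected
Step 6: +3 new -> 49 infected
Step 7: +2 new -> 51 infected
Step 8: +1 new -> 52 infected
Step 9: +0 new -> 52 infected

Answer: 52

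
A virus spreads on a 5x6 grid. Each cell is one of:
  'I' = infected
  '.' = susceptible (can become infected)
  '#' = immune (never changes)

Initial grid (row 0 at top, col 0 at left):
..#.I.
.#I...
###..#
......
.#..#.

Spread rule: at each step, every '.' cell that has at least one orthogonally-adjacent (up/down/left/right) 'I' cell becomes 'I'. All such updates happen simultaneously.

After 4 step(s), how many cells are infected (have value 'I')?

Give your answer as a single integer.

Step 0 (initial): 2 infected
Step 1: +4 new -> 6 infected
Step 2: +3 new -> 9 infected
Step 3: +2 new -> 11 infected
Step 4: +3 new -> 14 infected

Answer: 14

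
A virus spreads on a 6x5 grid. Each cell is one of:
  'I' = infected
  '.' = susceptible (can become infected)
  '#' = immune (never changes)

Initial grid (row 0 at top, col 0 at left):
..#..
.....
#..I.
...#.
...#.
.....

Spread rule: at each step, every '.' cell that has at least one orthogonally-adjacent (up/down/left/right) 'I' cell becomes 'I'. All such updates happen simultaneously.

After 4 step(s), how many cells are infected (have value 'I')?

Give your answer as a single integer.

Answer: 21

Derivation:
Step 0 (initial): 1 infected
Step 1: +3 new -> 4 infected
Step 2: +6 new -> 10 infected
Step 3: +5 new -> 15 infected
Step 4: +6 new -> 21 infected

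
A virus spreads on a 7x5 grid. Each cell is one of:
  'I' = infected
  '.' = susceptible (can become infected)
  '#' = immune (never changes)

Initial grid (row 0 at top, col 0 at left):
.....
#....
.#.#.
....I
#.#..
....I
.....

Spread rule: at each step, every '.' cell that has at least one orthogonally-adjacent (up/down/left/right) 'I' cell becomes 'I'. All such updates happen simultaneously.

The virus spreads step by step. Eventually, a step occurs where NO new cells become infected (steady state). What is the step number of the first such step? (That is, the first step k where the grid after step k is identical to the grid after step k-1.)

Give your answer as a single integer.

Answer: 8

Derivation:
Step 0 (initial): 2 infected
Step 1: +5 new -> 7 infected
Step 2: +5 new -> 12 infected
Step 3: +6 new -> 18 infected
Step 4: +6 new -> 24 infected
Step 5: +4 new -> 28 infected
Step 6: +1 new -> 29 infected
Step 7: +1 new -> 30 infected
Step 8: +0 new -> 30 infected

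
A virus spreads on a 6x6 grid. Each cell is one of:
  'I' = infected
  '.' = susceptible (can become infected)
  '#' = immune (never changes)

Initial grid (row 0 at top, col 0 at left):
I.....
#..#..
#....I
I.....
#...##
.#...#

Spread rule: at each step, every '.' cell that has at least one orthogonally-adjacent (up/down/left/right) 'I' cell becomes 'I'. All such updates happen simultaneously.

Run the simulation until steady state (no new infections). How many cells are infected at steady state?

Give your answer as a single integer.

Step 0 (initial): 3 infected
Step 1: +5 new -> 8 infected
Step 2: +9 new -> 17 infected
Step 3: +6 new -> 23 infected
Step 4: +2 new -> 25 infected
Step 5: +1 new -> 26 infected
Step 6: +1 new -> 27 infected
Step 7: +0 new -> 27 infected

Answer: 27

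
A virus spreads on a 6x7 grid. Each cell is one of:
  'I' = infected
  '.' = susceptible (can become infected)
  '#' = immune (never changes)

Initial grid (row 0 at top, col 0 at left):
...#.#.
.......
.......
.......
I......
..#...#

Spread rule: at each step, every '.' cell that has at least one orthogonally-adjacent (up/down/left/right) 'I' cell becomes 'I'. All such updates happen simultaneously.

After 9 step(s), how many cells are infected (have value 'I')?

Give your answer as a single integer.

Step 0 (initial): 1 infected
Step 1: +3 new -> 4 infected
Step 2: +4 new -> 8 infected
Step 3: +4 new -> 12 infected
Step 4: +6 new -> 18 infected
Step 5: +6 new -> 24 infected
Step 6: +6 new -> 30 infected
Step 7: +3 new -> 33 infected
Step 8: +3 new -> 36 infected
Step 9: +1 new -> 37 infected

Answer: 37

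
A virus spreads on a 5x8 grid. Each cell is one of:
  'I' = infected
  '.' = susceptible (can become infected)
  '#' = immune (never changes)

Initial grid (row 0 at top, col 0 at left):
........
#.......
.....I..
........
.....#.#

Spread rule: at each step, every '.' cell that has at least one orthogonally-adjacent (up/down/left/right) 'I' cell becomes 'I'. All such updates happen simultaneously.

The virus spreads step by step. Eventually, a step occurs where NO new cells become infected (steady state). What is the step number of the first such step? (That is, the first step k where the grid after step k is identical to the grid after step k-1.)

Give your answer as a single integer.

Step 0 (initial): 1 infected
Step 1: +4 new -> 5 infected
Step 2: +7 new -> 12 infected
Step 3: +9 new -> 21 infected
Step 4: +6 new -> 27 infected
Step 5: +5 new -> 32 infected
Step 6: +3 new -> 35 infected
Step 7: +2 new -> 37 infected
Step 8: +0 new -> 37 infected

Answer: 8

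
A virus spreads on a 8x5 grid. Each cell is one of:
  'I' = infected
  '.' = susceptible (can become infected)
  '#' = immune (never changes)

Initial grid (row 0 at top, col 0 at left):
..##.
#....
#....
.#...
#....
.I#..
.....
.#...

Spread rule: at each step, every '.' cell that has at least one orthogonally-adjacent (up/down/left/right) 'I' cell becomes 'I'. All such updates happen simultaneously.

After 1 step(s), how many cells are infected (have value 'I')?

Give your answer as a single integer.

Step 0 (initial): 1 infected
Step 1: +3 new -> 4 infected

Answer: 4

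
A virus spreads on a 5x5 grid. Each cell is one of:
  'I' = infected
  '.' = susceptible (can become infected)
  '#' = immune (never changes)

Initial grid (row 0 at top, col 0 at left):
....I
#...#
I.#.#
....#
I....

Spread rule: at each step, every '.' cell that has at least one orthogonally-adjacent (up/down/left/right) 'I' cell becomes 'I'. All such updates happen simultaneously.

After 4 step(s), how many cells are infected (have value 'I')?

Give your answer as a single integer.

Step 0 (initial): 3 infected
Step 1: +4 new -> 7 infected
Step 2: +5 new -> 12 infected
Step 3: +5 new -> 17 infected
Step 4: +3 new -> 20 infected

Answer: 20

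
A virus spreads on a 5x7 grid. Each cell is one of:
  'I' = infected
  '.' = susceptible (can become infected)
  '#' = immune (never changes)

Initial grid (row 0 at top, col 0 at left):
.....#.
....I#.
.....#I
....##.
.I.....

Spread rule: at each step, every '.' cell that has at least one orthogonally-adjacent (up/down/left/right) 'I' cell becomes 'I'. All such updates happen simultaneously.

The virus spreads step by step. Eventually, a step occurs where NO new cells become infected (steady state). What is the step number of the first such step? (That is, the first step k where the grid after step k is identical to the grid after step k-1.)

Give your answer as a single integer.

Answer: 6

Derivation:
Step 0 (initial): 3 infected
Step 1: +8 new -> 11 infected
Step 2: +9 new -> 20 infected
Step 3: +7 new -> 27 infected
Step 4: +2 new -> 29 infected
Step 5: +1 new -> 30 infected
Step 6: +0 new -> 30 infected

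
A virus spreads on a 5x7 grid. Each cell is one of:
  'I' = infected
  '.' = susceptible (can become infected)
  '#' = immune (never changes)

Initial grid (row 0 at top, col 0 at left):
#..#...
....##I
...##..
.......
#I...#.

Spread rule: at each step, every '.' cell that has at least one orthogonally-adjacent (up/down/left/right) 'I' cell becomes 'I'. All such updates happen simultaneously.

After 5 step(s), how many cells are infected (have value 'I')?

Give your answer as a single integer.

Step 0 (initial): 2 infected
Step 1: +4 new -> 6 infected
Step 2: +7 new -> 13 infected
Step 3: +8 new -> 21 infected
Step 4: +4 new -> 25 infected
Step 5: +2 new -> 27 infected

Answer: 27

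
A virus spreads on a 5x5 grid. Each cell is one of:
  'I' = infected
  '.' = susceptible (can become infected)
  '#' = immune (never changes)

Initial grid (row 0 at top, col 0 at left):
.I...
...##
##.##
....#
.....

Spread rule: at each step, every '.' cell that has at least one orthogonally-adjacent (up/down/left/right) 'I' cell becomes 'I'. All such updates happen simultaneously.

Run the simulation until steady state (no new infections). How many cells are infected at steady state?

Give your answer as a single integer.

Step 0 (initial): 1 infected
Step 1: +3 new -> 4 infected
Step 2: +3 new -> 7 infected
Step 3: +2 new -> 9 infected
Step 4: +1 new -> 10 infected
Step 5: +3 new -> 13 infected
Step 6: +3 new -> 16 infected
Step 7: +2 new -> 18 infected
Step 8: +0 new -> 18 infected

Answer: 18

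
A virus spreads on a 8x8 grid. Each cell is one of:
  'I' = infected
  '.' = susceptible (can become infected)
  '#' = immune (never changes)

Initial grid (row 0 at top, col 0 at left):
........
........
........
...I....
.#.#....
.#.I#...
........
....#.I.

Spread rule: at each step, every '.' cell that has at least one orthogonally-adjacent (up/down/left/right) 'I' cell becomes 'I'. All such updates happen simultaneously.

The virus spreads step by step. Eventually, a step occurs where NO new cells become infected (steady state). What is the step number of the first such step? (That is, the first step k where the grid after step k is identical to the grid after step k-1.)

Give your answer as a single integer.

Answer: 8

Derivation:
Step 0 (initial): 3 infected
Step 1: +8 new -> 11 infected
Step 2: +13 new -> 24 infected
Step 3: +13 new -> 37 infected
Step 4: +11 new -> 48 infected
Step 5: +7 new -> 55 infected
Step 6: +3 new -> 58 infected
Step 7: +1 new -> 59 infected
Step 8: +0 new -> 59 infected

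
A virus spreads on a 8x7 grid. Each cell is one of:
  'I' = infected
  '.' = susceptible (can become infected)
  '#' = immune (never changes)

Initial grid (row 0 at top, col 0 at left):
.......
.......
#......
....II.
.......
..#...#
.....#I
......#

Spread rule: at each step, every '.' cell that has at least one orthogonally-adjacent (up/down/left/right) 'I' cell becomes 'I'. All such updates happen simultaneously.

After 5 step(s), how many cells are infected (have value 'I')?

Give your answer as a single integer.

Step 0 (initial): 3 infected
Step 1: +6 new -> 9 infected
Step 2: +9 new -> 18 infected
Step 3: +9 new -> 27 infected
Step 4: +8 new -> 35 infected
Step 5: +7 new -> 42 infected

Answer: 42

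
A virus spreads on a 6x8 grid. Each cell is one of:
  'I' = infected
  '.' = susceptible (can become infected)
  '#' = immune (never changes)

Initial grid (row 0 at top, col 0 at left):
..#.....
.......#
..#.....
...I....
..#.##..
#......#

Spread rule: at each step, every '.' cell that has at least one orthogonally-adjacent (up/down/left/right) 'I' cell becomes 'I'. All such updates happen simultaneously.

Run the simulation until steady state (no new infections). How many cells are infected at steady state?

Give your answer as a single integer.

Answer: 40

Derivation:
Step 0 (initial): 1 infected
Step 1: +4 new -> 5 infected
Step 2: +5 new -> 10 infected
Step 3: +10 new -> 20 infected
Step 4: +10 new -> 30 infected
Step 5: +7 new -> 37 infected
Step 6: +2 new -> 39 infected
Step 7: +1 new -> 40 infected
Step 8: +0 new -> 40 infected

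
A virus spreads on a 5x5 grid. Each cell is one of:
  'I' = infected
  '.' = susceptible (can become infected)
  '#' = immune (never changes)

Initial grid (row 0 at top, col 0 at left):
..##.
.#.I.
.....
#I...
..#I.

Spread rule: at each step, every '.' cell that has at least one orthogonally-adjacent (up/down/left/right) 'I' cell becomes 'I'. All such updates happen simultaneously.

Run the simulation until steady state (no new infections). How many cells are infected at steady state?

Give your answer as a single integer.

Step 0 (initial): 3 infected
Step 1: +8 new -> 11 infected
Step 2: +6 new -> 17 infected
Step 3: +1 new -> 18 infected
Step 4: +1 new -> 19 infected
Step 5: +1 new -> 20 infected
Step 6: +0 new -> 20 infected

Answer: 20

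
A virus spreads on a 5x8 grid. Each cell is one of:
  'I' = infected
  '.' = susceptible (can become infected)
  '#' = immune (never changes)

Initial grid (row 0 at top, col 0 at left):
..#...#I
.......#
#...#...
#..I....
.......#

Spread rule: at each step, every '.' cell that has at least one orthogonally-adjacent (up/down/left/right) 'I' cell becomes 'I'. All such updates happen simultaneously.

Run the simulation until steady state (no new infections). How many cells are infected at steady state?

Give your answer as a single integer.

Answer: 33

Derivation:
Step 0 (initial): 2 infected
Step 1: +4 new -> 6 infected
Step 2: +6 new -> 12 infected
Step 3: +8 new -> 20 infected
Step 4: +7 new -> 27 infected
Step 5: +5 new -> 32 infected
Step 6: +1 new -> 33 infected
Step 7: +0 new -> 33 infected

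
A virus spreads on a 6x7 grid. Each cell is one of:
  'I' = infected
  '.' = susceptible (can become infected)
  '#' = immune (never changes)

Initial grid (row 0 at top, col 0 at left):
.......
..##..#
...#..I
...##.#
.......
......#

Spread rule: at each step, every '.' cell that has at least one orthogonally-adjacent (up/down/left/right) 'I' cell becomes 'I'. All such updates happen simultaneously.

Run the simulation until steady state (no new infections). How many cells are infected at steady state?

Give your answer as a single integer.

Step 0 (initial): 1 infected
Step 1: +1 new -> 2 infected
Step 2: +3 new -> 5 infected
Step 3: +3 new -> 8 infected
Step 4: +5 new -> 13 infected
Step 5: +3 new -> 16 infected
Step 6: +3 new -> 19 infected
Step 7: +4 new -> 23 infected
Step 8: +6 new -> 29 infected
Step 9: +4 new -> 33 infected
Step 10: +1 new -> 34 infected
Step 11: +0 new -> 34 infected

Answer: 34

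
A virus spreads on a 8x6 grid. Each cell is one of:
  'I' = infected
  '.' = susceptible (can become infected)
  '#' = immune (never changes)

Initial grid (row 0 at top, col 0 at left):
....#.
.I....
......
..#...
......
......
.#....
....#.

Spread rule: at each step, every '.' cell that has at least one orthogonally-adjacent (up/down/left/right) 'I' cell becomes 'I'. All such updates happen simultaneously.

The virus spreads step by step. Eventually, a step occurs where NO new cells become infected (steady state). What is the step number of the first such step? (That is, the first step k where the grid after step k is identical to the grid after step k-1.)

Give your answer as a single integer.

Step 0 (initial): 1 infected
Step 1: +4 new -> 5 infected
Step 2: +6 new -> 11 infected
Step 3: +5 new -> 16 infected
Step 4: +6 new -> 22 infected
Step 5: +6 new -> 28 infected
Step 6: +5 new -> 33 infected
Step 7: +5 new -> 38 infected
Step 8: +4 new -> 42 infected
Step 9: +1 new -> 43 infected
Step 10: +1 new -> 44 infected
Step 11: +0 new -> 44 infected

Answer: 11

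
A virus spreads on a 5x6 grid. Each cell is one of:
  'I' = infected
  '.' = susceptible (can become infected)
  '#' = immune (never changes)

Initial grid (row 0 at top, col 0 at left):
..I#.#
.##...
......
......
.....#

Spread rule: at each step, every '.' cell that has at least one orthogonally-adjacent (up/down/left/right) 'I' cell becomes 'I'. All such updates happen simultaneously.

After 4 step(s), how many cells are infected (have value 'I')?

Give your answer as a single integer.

Step 0 (initial): 1 infected
Step 1: +1 new -> 2 infected
Step 2: +1 new -> 3 infected
Step 3: +1 new -> 4 infected
Step 4: +1 new -> 5 infected

Answer: 5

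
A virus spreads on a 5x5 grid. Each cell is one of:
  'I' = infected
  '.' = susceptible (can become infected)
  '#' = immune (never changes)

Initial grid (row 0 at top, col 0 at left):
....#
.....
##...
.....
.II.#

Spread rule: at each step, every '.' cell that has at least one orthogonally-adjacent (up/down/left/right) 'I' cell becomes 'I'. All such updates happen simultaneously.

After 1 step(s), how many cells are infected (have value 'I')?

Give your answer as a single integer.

Answer: 6

Derivation:
Step 0 (initial): 2 infected
Step 1: +4 new -> 6 infected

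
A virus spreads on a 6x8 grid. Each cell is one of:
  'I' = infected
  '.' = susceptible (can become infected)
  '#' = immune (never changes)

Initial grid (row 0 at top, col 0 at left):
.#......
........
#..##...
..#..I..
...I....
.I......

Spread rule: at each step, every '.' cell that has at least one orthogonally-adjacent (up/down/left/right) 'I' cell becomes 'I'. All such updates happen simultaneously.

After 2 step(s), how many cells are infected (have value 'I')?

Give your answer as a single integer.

Step 0 (initial): 3 infected
Step 1: +11 new -> 14 infected
Step 2: +8 new -> 22 infected

Answer: 22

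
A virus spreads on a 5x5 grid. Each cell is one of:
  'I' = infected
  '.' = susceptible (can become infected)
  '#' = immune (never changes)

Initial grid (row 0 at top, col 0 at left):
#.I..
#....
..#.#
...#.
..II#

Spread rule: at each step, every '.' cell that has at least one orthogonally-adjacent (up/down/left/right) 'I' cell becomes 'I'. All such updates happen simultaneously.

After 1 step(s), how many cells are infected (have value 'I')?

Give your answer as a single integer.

Step 0 (initial): 3 infected
Step 1: +5 new -> 8 infected

Answer: 8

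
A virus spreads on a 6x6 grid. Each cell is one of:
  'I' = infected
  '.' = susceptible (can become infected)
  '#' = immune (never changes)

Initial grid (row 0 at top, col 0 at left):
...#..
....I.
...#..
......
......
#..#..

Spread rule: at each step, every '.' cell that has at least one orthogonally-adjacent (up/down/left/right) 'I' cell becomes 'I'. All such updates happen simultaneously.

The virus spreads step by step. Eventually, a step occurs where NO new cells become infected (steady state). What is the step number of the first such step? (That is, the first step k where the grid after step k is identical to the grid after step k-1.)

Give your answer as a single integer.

Answer: 8

Derivation:
Step 0 (initial): 1 infected
Step 1: +4 new -> 5 infected
Step 2: +4 new -> 9 infected
Step 3: +6 new -> 15 infected
Step 4: +7 new -> 22 infected
Step 5: +5 new -> 27 infected
Step 6: +3 new -> 30 infected
Step 7: +2 new -> 32 infected
Step 8: +0 new -> 32 infected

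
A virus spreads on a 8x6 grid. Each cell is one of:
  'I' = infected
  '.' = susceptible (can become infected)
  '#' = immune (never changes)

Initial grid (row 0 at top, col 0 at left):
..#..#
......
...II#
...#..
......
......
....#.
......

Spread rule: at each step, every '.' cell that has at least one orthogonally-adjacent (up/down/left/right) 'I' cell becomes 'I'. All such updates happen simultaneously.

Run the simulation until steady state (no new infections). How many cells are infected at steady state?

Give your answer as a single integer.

Step 0 (initial): 2 infected
Step 1: +4 new -> 6 infected
Step 2: +8 new -> 14 infected
Step 3: +7 new -> 21 infected
Step 4: +7 new -> 28 infected
Step 5: +6 new -> 34 infected
Step 6: +5 new -> 39 infected
Step 7: +3 new -> 42 infected
Step 8: +1 new -> 43 infected
Step 9: +0 new -> 43 infected

Answer: 43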